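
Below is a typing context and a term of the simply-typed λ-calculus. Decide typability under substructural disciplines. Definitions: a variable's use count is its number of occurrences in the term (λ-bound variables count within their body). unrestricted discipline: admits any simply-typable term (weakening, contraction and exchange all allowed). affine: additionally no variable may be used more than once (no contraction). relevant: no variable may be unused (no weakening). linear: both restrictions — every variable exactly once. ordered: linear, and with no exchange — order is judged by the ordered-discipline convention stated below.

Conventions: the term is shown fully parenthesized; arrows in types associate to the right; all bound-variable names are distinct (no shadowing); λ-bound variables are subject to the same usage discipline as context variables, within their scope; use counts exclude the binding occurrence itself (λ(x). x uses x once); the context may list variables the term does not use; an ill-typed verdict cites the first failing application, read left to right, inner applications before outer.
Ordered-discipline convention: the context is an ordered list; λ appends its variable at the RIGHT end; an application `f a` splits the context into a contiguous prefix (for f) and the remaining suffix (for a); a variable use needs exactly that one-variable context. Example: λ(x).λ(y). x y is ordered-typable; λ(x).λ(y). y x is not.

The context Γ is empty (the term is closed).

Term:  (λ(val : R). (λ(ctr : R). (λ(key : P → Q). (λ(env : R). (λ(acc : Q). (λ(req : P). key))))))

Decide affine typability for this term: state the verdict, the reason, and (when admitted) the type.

yes — val, ctr, key, env, acc, req: no repeats, contraction unneeded; term : R → R → (P → Q) → R → Q → P → P → Q
counts: val [bound]: 0; ctr [bound]: 0; key [bound]: 1; env [bound]: 0; acc [bound]: 0; req [bound]: 0
uses in reading order: key
typing: the term checks, with type R → R → (P → Q) → R → Q → P → P → Q
summary: ordered ✗, linear ✗, affine ✓, relevant ✗, unrestricted ✓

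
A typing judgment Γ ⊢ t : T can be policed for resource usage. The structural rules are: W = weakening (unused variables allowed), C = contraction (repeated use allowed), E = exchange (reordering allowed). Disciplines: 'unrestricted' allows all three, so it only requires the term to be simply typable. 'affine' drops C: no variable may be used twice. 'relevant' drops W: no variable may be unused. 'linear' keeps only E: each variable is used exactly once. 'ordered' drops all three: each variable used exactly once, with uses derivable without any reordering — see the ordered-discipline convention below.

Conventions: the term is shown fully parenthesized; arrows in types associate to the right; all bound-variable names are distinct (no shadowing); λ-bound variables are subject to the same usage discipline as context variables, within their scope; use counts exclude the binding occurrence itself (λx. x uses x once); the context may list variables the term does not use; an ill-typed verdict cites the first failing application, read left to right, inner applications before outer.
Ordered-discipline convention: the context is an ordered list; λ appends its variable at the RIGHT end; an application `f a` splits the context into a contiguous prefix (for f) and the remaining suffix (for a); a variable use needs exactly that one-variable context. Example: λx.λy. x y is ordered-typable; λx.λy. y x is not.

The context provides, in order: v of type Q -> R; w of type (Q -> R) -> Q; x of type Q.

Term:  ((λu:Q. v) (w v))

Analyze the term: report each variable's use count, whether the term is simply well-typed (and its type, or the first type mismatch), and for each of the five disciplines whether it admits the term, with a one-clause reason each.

use counts: v ×2, w ×1, x ×0, u [bound] ×0
left-to-right use order: v, w, v
typing: the term checks, with type Q -> R
ordered: ✗, needs contraction — v ×2; needs weakening: x, u unused
linear: ✗, needs contraction — v ×2; needs weakening: x, u unused
affine: ✗, needs contraction — v ×2
relevant: ✗, needs weakening: x, u unused
unrestricted: ✓, simply typable at Q -> R; W, C, E all held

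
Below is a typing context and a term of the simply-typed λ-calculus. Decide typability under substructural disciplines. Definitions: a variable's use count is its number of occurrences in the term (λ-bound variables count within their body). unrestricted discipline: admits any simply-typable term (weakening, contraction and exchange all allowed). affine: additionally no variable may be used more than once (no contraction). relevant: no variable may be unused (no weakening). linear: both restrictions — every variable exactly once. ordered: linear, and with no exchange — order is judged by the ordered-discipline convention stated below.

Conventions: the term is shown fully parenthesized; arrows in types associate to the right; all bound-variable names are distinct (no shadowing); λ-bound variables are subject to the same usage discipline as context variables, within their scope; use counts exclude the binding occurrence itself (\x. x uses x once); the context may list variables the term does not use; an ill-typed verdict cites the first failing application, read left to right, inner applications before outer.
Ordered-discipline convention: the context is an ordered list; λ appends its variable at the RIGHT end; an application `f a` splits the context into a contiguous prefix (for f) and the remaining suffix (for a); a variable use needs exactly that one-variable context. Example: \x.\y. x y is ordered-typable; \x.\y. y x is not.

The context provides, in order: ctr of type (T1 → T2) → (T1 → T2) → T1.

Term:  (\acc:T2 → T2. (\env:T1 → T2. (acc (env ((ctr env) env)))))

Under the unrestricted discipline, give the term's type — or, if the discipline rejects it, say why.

term : (T2 → T2) → (T1 → T2) → T2
counts: ctr: 1×; acc (bound): 1×; env (bound): 3×
left-to-right use order: acc, env, ctr, env, env
typing: well-typed — term : (T2 → T2) → (T1 → T2) → T2
per-discipline verdicts: ordered ✗, linear ✗, affine ✗, relevant ✓, unrestricted ✓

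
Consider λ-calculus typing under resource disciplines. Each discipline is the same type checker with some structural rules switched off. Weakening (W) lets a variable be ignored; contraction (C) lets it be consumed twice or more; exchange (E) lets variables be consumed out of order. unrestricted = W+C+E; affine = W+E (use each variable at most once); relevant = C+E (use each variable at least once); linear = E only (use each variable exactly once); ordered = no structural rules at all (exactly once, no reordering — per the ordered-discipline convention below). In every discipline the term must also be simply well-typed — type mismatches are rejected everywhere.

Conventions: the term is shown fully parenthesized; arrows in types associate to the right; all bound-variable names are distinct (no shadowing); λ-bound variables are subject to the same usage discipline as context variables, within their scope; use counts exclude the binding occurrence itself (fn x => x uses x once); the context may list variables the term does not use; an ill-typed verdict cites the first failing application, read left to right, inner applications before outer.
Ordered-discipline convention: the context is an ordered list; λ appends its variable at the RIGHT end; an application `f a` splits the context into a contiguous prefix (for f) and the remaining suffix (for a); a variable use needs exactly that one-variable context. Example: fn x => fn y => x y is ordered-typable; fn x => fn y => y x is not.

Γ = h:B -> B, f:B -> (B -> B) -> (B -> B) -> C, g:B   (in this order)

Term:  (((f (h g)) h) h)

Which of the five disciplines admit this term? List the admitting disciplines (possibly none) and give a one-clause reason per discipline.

accepted by: relevant, unrestricted
counts: h ×3; f ×1; g ×1
order of uses: f, h, g, h, h
typing: ✓ — C
ordered: ✗ — h ×3 used more than once (contraction)
linear: ✗ — h ×3 used more than once (contraction)
affine: ✗ — h ×3 used more than once (contraction)
relevant: ✓ — h, f, g: all used, weakening unneeded
unrestricted: ✓ — typability at C is all that's needed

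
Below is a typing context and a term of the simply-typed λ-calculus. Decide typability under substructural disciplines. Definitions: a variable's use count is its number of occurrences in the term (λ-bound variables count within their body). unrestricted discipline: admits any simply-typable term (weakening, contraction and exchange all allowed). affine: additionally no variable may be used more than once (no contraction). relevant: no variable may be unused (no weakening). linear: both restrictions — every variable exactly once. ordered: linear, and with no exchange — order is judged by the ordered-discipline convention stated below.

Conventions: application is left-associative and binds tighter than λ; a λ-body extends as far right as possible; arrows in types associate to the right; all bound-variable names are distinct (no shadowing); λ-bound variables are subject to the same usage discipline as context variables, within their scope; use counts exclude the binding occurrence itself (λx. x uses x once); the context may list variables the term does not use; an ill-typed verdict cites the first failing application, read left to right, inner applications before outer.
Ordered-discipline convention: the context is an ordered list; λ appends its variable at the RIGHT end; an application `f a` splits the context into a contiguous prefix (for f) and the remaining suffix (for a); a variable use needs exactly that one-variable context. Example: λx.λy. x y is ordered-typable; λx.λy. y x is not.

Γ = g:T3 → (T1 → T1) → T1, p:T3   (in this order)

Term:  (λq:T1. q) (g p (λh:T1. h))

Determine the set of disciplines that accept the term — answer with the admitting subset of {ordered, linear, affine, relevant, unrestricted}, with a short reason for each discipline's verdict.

admitted in: ordered, linear, affine, relevant, unrestricted
variable uses: g: 1; p: 1; q [bound]: 1; h [bound]: 1
use order (left to right): q, g, p, h
typing: ✓ — T1
ordered ✓ (single-use (g, p, q, h), ordered derivation ok)
linear ✓ (single use per variable (g, p, q, h))
affine ✓ (g, p, q, h: no repeats, contraction unneeded)
relevant ✓ (at least one use each (g, p, q, h))
unrestricted ✓ (typability at T1 is all that's needed)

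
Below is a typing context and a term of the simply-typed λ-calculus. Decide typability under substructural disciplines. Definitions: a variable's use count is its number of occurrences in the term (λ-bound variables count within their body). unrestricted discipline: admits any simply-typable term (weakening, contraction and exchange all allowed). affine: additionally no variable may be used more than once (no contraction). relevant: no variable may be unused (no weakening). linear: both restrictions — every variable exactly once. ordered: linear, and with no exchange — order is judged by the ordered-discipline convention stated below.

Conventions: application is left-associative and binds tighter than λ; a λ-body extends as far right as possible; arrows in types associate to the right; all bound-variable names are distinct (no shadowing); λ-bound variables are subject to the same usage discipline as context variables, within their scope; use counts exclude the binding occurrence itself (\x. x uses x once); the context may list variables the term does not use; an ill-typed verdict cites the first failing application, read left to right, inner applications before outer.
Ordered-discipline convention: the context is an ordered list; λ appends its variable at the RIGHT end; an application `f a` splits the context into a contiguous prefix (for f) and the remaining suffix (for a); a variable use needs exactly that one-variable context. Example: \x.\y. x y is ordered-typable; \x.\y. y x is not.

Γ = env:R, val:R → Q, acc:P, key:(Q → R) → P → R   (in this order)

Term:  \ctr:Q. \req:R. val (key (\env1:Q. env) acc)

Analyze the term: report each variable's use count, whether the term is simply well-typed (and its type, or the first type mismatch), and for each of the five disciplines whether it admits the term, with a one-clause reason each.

use counts: env: 1; val: 1; acc: 1; key: 1; ctr (λ-bound): 0; req (λ-bound): 0; env1 (λ-bound): 0
order of uses: val, key, env, acc
typing: well-typed — term : Q → R → Q
ordered ✗ (ctr, req, env1 never used (weakening))
linear ✗ (ctr, req, env1 never used (weakening))
affine ✓ (at most one use each (env, val, acc, key, ctr, req, env1))
relevant ✗ (ctr, req, env1 never used (weakening))
unrestricted ✓ (typability at Q → R → Q is all that's needed)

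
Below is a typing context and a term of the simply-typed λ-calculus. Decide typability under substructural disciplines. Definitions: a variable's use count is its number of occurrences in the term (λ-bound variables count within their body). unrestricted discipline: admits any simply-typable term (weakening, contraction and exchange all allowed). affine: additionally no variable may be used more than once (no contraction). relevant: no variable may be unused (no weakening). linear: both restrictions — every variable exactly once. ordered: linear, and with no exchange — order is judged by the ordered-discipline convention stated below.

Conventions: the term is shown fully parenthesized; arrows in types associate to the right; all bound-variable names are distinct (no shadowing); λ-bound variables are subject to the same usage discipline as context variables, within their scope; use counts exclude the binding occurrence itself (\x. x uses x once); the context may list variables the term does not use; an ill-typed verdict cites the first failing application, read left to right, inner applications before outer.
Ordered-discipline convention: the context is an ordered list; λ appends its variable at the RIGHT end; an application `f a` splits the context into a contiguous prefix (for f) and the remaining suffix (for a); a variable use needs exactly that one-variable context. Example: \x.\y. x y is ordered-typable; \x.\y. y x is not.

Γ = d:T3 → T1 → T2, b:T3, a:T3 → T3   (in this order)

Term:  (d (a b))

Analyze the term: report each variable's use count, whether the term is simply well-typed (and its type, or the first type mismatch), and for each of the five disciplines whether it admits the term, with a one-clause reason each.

usage: d=1, b=1, a=1
use order (left to right): d, a, b
typing: well-typed — term : T1 → T2
ordered ✗ (no ordered split (uses run d, a, b))
linear ✓ (single use per variable (d, b, a))
affine ✓ (no duplicate uses among d, b, a)
relevant ✓ (at least one use each (d, b, a))
unrestricted ✓ (simply typable at T1 → T2; W, C, E all held)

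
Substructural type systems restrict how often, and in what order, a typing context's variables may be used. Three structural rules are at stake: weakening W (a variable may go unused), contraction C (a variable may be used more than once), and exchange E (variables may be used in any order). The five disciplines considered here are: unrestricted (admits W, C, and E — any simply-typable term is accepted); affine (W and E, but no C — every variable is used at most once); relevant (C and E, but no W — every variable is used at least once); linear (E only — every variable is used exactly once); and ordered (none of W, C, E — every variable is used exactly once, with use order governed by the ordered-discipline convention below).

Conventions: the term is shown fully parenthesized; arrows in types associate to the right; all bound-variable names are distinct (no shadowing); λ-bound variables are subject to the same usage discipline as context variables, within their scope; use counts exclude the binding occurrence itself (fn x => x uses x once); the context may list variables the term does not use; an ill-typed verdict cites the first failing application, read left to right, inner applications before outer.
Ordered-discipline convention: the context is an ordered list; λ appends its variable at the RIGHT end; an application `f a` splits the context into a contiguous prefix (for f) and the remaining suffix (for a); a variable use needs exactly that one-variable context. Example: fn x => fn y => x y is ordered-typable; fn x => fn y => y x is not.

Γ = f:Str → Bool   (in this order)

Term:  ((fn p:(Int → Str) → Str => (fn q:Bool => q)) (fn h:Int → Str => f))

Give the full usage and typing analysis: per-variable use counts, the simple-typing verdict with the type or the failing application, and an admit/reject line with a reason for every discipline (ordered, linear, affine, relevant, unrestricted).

counts: f: 1×; p [bound]: 0×; q [bound]: 1×; h [bound]: 0×
uses in reading order: q, f
typing: ill-typed: a function awaiting (Int → Str) → Str gets (Int → Str) → Str → Bool
ordered ✗ (a type mismatch blocks all five)
linear ✗ (the type mismatch rejects it)
affine ✗ (not simply typable)
relevant ✗ (fails simple typing)
unrestricted ✗ (a type mismatch blocks all five)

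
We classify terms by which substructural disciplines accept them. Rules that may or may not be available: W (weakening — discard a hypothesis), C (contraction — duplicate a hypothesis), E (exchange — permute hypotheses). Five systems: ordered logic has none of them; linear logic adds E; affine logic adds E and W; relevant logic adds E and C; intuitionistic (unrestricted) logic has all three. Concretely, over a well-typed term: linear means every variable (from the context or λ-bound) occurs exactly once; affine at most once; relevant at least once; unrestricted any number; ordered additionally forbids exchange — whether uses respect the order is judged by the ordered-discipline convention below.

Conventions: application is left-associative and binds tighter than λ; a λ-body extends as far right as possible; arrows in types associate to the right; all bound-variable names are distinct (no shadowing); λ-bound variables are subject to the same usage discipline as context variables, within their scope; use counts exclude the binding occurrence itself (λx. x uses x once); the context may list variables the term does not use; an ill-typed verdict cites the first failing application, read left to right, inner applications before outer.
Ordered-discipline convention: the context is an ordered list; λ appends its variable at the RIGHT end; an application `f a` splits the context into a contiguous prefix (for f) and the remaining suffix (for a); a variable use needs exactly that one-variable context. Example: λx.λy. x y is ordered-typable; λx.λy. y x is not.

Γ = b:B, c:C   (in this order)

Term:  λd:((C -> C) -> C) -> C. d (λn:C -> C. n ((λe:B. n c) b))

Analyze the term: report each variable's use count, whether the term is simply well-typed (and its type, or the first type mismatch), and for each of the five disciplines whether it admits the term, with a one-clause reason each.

use counts: b: 1; c: 1; d (bound): 1; n (bound): 2; e (bound): 0
uses in reading order: d, n, n, c, b
typing: ✓ — (((C -> C) -> C) -> C) -> C
ordered ✗ (needs contraction — n ×2; needs weakening: e unused)
linear ✗ (needs contraction — n ×2; needs weakening: e unused)
affine ✗ (needs contraction — n ×2)
relevant ✗ (needs weakening: e unused)
unrestricted ✓ (type-checks ((((C -> C) -> C) -> C) -> C) and nothing is barred)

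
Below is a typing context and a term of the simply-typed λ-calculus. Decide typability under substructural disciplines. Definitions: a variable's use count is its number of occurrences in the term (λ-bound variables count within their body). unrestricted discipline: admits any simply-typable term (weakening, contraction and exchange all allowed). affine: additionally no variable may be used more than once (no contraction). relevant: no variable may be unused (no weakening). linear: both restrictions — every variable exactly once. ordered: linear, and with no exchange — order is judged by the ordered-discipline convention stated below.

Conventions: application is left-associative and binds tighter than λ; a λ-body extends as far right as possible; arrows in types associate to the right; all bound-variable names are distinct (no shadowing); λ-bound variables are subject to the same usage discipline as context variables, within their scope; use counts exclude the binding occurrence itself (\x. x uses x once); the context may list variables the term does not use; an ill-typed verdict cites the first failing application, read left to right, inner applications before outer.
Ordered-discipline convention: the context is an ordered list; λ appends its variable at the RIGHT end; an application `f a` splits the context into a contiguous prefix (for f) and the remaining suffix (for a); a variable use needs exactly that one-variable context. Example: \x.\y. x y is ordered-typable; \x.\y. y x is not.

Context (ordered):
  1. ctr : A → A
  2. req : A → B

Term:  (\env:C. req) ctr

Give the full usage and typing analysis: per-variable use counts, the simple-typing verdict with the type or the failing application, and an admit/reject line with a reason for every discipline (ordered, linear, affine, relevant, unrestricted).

use counts: ctr: 1; req: 1; env (bound): 0
uses in reading order: req, ctr
typing: ill-typed: a function awaiting C gets A → A
ordered ✗ (fails simple typing)
linear ✗ (a type mismatch blocks all five)
affine ✗ (the type mismatch rejects it)
relevant ✗ (not simply typable)
unrestricted ✗ (fails simple typing)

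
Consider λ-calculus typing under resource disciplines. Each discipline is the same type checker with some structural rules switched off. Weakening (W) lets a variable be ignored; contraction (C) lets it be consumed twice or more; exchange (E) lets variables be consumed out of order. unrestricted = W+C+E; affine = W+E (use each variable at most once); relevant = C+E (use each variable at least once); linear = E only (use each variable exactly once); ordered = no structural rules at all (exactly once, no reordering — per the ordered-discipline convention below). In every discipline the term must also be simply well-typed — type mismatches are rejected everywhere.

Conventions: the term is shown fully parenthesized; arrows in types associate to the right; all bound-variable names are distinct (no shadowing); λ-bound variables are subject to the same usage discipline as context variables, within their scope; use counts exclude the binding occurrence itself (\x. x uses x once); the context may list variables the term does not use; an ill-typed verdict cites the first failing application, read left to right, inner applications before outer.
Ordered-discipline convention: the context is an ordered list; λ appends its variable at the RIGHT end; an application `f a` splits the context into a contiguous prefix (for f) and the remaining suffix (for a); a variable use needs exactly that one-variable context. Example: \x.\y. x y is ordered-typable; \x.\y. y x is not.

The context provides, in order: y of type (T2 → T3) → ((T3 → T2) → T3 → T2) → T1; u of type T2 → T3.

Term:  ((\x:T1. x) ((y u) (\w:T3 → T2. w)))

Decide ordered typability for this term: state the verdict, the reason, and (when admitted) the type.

yes — one use each (y, u, x, w); ordered split holds; term : T1
variable uses: y ×1; u ×1; x (λ-bound) ×1; w (λ-bound) ×1
left-to-right use order: x, y, u, w
typing: well-typed at T1
per-discipline verdicts: ordered ✓ | linear ✓ | affine ✓ | relevant ✓ | unrestricted ✓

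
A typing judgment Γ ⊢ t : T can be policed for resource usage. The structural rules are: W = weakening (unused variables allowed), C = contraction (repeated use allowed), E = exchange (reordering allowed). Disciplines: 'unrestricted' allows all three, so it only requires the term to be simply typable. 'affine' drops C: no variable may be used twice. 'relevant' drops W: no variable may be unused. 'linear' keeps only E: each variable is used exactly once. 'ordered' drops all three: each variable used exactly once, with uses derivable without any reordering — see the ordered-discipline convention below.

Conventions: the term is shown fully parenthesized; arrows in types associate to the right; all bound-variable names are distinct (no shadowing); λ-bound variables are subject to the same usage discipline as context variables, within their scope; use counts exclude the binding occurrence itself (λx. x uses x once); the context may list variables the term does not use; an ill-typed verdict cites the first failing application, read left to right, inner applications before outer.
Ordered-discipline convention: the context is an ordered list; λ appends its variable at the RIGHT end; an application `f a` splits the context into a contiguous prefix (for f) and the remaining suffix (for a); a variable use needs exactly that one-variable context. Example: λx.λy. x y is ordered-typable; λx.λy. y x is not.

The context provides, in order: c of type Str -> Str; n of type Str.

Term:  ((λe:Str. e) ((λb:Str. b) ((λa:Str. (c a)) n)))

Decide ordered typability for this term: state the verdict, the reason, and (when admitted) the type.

yes — single-use (c, n, e, b, a), ordered derivation ok; term : Str
counts: c: 1×, n: 1×, e (bound): 1×, b (bound): 1×, a (bound): 1×
order of uses: e, b, c, a, n
typing: ✓ — Str
across the five disciplines: ordered ✓, linear ✓, affine ✓, relevant ✓, unrestricted ✓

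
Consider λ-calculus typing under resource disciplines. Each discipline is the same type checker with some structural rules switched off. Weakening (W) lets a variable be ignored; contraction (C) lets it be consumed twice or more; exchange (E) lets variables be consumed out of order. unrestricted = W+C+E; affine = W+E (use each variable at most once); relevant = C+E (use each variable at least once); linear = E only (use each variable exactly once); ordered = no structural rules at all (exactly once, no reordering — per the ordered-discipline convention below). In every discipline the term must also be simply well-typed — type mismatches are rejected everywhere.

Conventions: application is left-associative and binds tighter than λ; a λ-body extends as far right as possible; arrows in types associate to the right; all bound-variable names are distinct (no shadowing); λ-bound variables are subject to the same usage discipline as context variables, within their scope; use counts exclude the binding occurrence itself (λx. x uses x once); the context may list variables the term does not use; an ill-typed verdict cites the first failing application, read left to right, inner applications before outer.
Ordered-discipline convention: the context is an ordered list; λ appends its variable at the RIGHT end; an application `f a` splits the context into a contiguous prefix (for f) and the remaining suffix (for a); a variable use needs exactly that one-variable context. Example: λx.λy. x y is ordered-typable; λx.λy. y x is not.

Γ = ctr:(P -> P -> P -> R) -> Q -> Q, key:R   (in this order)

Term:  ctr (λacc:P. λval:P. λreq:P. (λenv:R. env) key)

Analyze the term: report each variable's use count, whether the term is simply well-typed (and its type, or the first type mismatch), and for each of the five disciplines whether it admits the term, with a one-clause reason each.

counts: ctr: 1, key: 1, acc (λ-bound): 0, val (λ-bound): 0, req (λ-bound): 0, env (λ-bound): 1
left-to-right use order: ctr, env, key
typing: the term checks, with type Q -> Q
ordered: ✗, needs weakening: acc, val, req unused
linear: ✗, needs weakening: acc, val, req unused
affine: ✓, ctr, key, acc, val, req, env: no repeats, contraction unneeded
relevant: ✗, needs weakening: acc, val, req unused
unrestricted: ✓, type-checks (Q -> Q) and nothing is barred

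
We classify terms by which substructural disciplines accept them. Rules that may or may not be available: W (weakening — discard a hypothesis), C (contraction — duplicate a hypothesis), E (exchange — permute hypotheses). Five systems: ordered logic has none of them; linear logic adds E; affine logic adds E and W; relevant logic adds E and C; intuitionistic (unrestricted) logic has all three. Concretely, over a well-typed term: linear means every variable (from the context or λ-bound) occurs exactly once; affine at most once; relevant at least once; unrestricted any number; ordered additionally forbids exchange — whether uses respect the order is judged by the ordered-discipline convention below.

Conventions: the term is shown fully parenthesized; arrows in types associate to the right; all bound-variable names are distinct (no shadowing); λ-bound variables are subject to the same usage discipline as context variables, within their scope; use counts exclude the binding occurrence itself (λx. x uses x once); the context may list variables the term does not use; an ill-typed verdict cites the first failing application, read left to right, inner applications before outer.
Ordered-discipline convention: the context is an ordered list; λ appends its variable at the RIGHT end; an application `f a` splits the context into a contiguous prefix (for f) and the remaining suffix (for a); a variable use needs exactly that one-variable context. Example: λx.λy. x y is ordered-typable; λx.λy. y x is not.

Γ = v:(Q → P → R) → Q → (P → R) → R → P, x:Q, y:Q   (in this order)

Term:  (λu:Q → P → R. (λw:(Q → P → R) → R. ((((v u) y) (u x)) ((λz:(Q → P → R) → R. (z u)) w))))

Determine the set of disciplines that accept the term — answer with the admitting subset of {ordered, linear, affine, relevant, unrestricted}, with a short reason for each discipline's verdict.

accepted by: relevant, unrestricted
usage: v=1, x=1, y=1, u (bound)=3, w (bound)=1, z (bound)=1
uses in reading order: v, u, y, u, x, z, u, w
typing: well-typed — term : (Q → P → R) → ((Q → P → R) → R) → P
ordered: ✗, needs contraction — u ×3
linear: ✗, needs contraction — u ×3
affine: ✗, needs contraction — u ×3
relevant: ✓, at least one use each (v, x, y, u, w, z)
unrestricted: ✓, well-typed at (Q → P → R) → ((Q → P → R) → R) → P; no restrictions here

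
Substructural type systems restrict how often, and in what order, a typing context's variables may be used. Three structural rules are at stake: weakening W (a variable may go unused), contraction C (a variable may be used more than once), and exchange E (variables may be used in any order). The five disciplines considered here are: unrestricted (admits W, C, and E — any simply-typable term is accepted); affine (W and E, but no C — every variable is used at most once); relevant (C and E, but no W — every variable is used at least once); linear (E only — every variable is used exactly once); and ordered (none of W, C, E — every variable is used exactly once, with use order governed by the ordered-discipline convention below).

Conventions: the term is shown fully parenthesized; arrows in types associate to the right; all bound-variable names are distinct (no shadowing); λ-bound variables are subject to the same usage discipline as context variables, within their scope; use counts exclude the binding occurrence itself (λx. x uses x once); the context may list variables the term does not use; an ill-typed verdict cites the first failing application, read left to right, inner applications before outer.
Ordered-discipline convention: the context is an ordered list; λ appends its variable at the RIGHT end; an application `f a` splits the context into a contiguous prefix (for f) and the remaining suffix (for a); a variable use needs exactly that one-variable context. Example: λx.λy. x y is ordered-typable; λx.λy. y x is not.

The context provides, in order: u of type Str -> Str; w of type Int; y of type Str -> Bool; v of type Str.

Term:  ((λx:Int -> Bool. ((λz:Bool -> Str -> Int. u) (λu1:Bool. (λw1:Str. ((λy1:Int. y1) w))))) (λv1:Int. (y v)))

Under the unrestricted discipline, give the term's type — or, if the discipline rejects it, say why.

term : Str -> Str
usage: u: 1×, w: 1×, y: 1×, v: 1×, x (bound): 0×, z (bound): 0×, u1 (bound): 0×, w1 (bound): 0×, y1 (bound): 1×, v1 (bound): 0×
uses in reading order: u, y1, w, y, v
typing: well-typed at Str -> Str
all disciplines: ordered ✗, linear ✗, affine ✓, relevant ✗, unrestricted ✓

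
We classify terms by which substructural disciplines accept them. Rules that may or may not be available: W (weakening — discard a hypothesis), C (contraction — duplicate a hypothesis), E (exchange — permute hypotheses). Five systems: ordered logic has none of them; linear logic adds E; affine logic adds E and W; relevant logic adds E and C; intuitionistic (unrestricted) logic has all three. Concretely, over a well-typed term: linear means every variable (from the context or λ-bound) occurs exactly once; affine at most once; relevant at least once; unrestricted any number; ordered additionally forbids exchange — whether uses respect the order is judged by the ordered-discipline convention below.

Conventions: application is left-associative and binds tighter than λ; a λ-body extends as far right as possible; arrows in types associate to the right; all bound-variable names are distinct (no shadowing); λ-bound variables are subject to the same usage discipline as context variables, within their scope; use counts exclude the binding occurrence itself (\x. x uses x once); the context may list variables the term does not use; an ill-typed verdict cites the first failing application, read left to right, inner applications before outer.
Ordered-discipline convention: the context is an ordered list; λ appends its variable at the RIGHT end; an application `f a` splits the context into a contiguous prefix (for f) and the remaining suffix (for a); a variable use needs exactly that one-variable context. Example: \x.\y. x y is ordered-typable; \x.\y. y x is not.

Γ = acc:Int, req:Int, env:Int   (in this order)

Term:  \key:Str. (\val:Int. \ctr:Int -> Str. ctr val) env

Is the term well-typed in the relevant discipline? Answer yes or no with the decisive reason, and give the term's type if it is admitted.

no — acc, req, key left unused
variable uses: acc: 0, req: 0, env: 1, key (bound): 0, val (bound): 1, ctr (bound): 1
use order (left to right): ctr, val, env
typing: the term checks, with type Str -> (Int -> Str) -> Str
all disciplines: ordered ✗; linear ✗; affine ✓; relevant ✗; unrestricted ✓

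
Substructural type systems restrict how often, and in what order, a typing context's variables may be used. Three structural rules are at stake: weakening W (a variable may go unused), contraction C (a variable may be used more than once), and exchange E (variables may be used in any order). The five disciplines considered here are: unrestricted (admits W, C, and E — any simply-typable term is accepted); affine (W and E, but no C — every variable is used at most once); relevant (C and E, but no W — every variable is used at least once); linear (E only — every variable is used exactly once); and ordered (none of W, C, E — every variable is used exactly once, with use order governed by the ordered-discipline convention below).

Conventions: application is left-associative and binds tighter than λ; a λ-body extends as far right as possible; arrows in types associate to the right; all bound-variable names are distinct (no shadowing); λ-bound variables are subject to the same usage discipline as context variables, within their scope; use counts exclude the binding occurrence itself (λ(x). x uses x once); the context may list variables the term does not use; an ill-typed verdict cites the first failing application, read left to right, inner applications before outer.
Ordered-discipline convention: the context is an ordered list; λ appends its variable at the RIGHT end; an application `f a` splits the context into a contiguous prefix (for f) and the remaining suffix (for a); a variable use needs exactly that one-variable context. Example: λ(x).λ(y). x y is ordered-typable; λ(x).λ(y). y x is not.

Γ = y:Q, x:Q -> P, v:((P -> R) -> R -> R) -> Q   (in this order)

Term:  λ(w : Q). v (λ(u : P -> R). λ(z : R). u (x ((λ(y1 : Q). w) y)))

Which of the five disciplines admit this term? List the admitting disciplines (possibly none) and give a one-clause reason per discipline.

admitting disciplines: affine, unrestricted
use counts: y: 1, x: 1, v: 1, w (bound): 1, u (bound): 1, z (bound): 0, y1 (bound): 0
left-to-right use order: v, u, x, w, y
typing: the term checks, with type Q -> Q
ordered: ✗ — needs weakening: z, y1 unused
linear: ✗ — needs weakening: z, y1 unused
affine: ✓ — no duplicate uses among y, x, v, w, u, z, y1
relevant: ✗ — needs weakening: z, y1 unused
unrestricted: ✓ — simply typable at Q -> Q; W, C, E all held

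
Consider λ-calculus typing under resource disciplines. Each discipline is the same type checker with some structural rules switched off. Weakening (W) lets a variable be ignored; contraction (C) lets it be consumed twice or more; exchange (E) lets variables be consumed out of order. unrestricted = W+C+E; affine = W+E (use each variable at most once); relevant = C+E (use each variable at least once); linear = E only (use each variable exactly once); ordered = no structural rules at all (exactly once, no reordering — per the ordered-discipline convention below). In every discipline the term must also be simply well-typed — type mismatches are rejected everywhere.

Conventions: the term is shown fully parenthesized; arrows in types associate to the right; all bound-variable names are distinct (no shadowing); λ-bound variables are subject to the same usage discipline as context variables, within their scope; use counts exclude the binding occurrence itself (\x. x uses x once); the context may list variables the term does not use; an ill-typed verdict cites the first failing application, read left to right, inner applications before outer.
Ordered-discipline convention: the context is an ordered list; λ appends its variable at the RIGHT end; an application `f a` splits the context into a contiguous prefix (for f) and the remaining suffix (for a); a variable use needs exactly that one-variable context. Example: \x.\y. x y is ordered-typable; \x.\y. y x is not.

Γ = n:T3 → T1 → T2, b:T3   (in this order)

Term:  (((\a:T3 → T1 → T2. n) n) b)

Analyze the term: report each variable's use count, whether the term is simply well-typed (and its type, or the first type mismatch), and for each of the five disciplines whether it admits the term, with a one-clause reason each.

counts: n: 2, b: 1, a (bound): 0
uses in reading order: n, n, b
typing: well-typed at T1 → T2
ordered ✗ (uses contraction: n ×2; unused: a — weakening required)
linear ✗ (uses contraction: n ×2; unused: a — weakening required)
affine ✗ (uses contraction: n ×2)
relevant ✗ (unused: a — weakening required)
unrestricted ✓ (simply typable at T1 → T2; W, C, E all held)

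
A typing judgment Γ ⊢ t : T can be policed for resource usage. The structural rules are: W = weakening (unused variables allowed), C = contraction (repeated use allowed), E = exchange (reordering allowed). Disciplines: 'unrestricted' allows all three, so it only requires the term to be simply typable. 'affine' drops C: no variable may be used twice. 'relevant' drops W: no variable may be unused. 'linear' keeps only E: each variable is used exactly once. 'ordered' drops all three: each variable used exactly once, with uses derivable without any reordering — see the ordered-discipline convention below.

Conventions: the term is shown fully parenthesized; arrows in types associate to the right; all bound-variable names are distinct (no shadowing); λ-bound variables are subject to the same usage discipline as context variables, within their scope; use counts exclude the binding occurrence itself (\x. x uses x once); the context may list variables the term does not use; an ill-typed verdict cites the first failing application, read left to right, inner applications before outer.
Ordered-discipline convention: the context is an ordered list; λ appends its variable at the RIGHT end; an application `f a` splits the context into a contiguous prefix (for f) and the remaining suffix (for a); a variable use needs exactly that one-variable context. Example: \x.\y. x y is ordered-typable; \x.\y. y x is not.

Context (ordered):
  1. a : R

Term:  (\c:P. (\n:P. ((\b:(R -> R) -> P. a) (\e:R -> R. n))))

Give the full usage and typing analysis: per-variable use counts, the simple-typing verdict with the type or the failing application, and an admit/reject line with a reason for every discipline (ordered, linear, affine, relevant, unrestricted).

counts: a: 1×, c (λ-bound): 0×, n (λ-bound): 1×, b (λ-bound): 0×, e (λ-bound): 0×
order of uses: a, n
typing: the term checks, with type P -> P -> R
ordered: ✗ — needs weakening: c, b, e unused
linear: ✗ — needs weakening: c, b, e unused
affine: ✓ — none of a, c, n, b, e used more than once
relevant: ✗ — needs weakening: c, b, e unused
unrestricted: ✓ — well-typed at P -> P -> R; no restrictions here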